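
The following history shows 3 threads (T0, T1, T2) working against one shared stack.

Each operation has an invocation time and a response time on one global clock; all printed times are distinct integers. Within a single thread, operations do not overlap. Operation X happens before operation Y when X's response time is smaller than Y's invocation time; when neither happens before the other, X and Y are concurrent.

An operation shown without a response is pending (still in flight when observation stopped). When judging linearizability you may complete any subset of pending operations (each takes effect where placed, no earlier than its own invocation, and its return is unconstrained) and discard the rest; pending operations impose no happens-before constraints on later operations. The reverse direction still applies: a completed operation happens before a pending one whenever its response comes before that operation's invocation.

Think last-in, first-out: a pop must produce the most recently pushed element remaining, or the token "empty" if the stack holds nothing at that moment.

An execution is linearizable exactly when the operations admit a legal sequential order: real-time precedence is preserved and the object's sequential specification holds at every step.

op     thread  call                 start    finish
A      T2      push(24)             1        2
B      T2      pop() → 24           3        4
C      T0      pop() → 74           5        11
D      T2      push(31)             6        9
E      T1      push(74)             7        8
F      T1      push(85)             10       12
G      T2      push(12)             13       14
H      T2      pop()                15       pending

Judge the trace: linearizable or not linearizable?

linearizable

one valid linearization: A, B, D, E, C, F, G
1. A push(24), leaving stack <24>
2. B pop() → 24, leaving stack <>
3. D push(31), leaving stack <31>
4. E push(74), leaving stack <31,74>
5. C pop() → 74, leaving stack <31>
6. F push(85), leaving stack <31,85>
7. G push(12), leaving stack <31,85,12>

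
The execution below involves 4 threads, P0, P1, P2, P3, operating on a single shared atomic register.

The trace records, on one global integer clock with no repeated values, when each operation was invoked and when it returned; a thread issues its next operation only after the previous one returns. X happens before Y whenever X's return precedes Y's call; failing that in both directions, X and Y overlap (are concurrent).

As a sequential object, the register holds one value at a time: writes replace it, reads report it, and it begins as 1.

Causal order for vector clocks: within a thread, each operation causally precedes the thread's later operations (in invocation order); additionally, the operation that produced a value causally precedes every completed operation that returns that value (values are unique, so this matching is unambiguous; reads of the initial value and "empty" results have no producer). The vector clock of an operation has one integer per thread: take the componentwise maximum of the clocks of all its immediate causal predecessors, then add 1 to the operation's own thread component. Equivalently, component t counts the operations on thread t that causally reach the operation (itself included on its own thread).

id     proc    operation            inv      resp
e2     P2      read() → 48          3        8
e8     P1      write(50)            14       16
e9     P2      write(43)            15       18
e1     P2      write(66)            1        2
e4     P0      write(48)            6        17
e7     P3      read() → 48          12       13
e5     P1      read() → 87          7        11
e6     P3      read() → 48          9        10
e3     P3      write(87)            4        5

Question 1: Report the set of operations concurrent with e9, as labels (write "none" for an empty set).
Answer: e4, e8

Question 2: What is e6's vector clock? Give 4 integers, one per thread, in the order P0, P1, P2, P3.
Answer: (1, 0, 0, 2)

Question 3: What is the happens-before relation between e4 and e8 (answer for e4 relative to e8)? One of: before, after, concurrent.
Answer: concurrent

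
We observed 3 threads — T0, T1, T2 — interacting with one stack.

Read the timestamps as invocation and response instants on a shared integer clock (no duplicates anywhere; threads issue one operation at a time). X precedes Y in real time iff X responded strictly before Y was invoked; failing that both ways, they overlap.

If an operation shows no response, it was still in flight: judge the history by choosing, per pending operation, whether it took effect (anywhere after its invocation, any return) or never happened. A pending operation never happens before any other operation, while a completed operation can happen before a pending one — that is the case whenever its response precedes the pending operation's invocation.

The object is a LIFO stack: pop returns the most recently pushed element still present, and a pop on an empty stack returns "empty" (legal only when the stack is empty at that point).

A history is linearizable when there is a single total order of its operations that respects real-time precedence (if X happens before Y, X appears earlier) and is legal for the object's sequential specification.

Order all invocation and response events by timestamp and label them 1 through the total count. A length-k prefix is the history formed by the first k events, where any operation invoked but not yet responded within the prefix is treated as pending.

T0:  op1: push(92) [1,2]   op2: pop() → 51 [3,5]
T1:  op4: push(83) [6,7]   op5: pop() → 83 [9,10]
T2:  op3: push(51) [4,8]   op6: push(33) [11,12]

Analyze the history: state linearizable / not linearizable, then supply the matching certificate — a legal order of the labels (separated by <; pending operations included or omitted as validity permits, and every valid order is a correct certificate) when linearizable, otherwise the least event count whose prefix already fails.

linearizable — witness: op1 < op3 < op2 < op4 < op5 < op6

step 1: op1 push(92) — stack <92>
step 2: op3 push(51) — stack <92,51>
step 3: op2 pop() → 51 — stack <92>
step 4: op4 push(83) — stack <92,83>
step 5: op5 pop() → 83 — stack <92>
step 6: op6 push(33) — stack <92,33>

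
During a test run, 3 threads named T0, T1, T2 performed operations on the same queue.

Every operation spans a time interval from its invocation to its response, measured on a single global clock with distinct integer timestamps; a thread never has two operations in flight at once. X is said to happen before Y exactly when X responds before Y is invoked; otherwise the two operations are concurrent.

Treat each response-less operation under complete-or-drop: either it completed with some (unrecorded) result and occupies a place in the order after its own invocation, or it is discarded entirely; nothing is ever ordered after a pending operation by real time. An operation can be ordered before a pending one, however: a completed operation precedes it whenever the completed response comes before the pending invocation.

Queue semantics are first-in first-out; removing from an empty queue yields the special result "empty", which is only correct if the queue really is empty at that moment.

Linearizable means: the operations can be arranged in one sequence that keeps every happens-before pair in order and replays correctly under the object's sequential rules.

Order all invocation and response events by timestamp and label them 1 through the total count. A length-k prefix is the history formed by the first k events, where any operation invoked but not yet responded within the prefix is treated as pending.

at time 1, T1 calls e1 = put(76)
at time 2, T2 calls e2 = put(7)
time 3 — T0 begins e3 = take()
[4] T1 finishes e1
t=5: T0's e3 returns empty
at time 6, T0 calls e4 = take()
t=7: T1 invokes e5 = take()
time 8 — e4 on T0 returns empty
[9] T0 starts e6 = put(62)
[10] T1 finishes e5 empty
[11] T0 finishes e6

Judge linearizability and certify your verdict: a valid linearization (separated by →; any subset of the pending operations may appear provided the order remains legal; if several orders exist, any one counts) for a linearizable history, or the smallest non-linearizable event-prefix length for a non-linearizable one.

not linearizable — minimal violating prefix: 10 events

prefix check: 1..9 passes, 1..10 fails once e5's time-10 response joins
checked exhaustively: 4 real-time-consistent orders of 4 completed operations, zero legal queue replays
including or dropping the 2 pending operations (e2, e6) in any combination fails
take e1, e3, e4, e5 (pending dropped): step 2 already fails, because e3 take() → empty cannot occur there
take e1, e3, e5, e4 (pending dropped): step 2 already fails, because e3 take() → empty cannot occur there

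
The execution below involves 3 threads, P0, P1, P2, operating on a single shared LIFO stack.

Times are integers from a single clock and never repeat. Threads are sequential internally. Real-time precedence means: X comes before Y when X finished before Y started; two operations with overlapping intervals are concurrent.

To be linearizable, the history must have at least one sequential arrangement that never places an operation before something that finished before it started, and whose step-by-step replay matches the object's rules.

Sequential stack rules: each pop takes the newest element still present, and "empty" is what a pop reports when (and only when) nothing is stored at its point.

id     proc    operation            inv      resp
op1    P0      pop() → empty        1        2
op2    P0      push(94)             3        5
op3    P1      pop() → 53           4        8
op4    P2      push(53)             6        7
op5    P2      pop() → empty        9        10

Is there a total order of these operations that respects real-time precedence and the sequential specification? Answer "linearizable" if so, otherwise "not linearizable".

cut after 9 events: linearizable; cut after 10 events (op5 responds, time 10): not linearizable
checked exhaustively: 3 real-time-consistent orders of 5 completed operations, zero legal LIFO stack replays
sample order op1, op2, op3, op4, op5 stalls at step 3 — op3 pop() → 53 has no legal effect
sample order op1, op2, op4, op3, op5 stalls at step 5 — op5 pop() → empty has no legal effect

not linearizable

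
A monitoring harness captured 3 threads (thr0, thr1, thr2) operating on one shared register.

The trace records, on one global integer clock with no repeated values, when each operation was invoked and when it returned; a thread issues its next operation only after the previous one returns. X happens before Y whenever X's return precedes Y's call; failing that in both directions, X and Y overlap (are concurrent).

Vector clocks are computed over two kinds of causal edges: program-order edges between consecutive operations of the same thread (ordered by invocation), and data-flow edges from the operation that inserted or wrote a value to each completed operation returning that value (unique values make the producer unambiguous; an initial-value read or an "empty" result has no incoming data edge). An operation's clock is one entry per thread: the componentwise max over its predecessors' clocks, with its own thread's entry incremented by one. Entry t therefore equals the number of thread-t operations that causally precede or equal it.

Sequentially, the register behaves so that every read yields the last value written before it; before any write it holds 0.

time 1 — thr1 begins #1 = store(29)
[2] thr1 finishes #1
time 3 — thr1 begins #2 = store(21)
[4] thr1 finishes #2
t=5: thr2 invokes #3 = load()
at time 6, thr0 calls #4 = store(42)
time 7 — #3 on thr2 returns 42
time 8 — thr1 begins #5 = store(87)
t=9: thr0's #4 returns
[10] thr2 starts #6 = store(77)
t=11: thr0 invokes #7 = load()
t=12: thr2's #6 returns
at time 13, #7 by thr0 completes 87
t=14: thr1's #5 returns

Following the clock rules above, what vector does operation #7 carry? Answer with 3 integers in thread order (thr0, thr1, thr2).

(2, 3, 0)

invoked at 1, #1 has no predecessors; its own thr1 bump gives (0, 1, 0)
invoked at 6, #4 has no predecessors; its own thr0 bump gives (1, 0, 0)
invoked at 3, #2 merges VC(#1)=(0, 1, 0) and bumps thr1's slot → (0, 2, 0)
invoked at 5, #3 merges VC(#4)=(1, 0, 0) and bumps thr2's slot → (1, 0, 1)
invoked at 8, #5 merges VC(#2)=(0, 2, 0) and bumps thr1's slot → (0, 3, 0)
invoked at 10, #6 merges VC(#3)=(1, 0, 1) and bumps thr2's slot → (1, 0, 2)
invoked at 11, #7 merges VC(#4)=(1, 0, 0), VC(#5)=(0, 3, 0) and bumps thr0's slot → (2, 3, 0)
target: VC(#7) = (2, 3, 0)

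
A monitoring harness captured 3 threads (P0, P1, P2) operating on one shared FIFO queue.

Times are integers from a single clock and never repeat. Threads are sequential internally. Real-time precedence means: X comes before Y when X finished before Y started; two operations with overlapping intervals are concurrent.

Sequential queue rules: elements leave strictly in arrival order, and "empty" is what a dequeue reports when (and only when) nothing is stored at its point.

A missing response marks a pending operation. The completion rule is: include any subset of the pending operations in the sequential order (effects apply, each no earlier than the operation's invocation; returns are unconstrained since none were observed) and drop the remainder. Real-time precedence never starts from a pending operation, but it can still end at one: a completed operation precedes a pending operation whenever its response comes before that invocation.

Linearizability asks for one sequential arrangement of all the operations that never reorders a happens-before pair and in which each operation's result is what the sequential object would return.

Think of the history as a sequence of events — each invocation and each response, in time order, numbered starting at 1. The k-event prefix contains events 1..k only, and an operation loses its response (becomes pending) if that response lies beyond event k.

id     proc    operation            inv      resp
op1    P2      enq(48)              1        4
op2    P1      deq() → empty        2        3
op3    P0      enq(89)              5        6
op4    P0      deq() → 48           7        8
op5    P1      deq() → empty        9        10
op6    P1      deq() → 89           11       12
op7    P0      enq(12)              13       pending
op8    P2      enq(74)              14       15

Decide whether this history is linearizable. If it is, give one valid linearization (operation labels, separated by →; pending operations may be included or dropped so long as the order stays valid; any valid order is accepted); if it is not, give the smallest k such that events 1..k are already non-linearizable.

already the first 10 events (up to op5's response at time 10) admit no linearization; the first 9 still do
all 2 real-time-respecting orders fail — 5 completed FIFO queue operations, no legal replay
e.g. op1, op2, op3, op4, op5: illegal at step 2, since op2 deq() → empty cannot apply there
e.g. op2, op1, op3, op4, op5: illegal at step 5, since op5 deq() → empty cannot apply there

not linearizable — minimal violating prefix: 10 events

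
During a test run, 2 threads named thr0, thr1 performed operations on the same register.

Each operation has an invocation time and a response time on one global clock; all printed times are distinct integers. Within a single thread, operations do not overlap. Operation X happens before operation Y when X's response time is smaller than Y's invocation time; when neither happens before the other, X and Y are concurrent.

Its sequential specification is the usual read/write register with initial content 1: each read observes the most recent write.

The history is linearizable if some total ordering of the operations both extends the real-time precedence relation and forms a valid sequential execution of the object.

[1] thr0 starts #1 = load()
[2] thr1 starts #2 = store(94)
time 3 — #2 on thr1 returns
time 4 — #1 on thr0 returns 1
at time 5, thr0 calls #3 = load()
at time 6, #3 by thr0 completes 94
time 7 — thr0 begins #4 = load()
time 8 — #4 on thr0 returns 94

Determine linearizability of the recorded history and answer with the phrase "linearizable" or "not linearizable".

witness order: #1, #2, #3, #4
step 1: #1 load() → 1 — value 1
step 2: #2 store(94) — value 94
step 3: #3 load() → 94 — value 94
step 4: #4 load() → 94 — value 94

linearizable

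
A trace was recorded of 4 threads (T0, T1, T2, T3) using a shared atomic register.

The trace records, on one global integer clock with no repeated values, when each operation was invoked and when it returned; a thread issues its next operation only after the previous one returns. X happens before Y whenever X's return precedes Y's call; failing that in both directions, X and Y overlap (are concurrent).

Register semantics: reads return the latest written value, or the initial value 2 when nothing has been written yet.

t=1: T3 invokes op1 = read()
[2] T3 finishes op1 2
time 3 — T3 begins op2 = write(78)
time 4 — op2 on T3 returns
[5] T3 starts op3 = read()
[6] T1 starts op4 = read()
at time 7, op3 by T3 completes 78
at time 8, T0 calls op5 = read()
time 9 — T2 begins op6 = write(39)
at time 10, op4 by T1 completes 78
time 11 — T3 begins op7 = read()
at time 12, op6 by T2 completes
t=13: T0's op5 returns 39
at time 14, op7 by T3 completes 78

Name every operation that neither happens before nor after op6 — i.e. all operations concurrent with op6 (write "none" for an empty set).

op4, op5, op7

concurrent with op6 ([9,12]): every op whose interval crosses 9..12
op1 [1,2]: before
op2 [3,4]: before
op3 [5,7]: before
op4 [6,10]: concurrent
op5 [8,13]: concurrent
op7 [11,14]: concurrent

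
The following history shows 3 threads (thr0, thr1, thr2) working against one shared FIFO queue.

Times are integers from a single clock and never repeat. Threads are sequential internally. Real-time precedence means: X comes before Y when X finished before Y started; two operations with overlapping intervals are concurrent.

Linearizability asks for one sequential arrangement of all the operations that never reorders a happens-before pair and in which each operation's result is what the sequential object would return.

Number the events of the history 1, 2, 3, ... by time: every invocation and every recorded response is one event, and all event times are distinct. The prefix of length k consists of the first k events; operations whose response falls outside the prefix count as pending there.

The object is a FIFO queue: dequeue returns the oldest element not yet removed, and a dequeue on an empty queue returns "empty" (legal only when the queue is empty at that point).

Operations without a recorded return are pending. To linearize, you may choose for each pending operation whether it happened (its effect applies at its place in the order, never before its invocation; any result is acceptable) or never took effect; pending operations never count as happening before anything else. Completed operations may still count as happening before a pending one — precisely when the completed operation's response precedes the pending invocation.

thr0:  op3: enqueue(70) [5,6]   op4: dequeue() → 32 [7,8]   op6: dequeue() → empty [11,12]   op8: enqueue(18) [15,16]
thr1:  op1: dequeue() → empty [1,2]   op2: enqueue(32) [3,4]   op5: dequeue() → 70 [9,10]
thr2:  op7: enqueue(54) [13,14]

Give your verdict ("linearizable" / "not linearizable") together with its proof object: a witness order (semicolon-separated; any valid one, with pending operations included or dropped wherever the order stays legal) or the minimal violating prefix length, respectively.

linearizable — witness: op1; op2; op3; op4; op5; op6; op7; op8

1. op1 dequeue() → empty, leaving queue <>
2. op2 enqueue(32), leaving queue <32>
3. op3 enqueue(70), leaving queue <32,70>
4. op4 dequeue() → 32, leaving queue <70>
5. op5 dequeue() → 70, leaving queue <>
6. op6 dequeue() → empty, leaving queue <>
7. op7 enqueue(54), leaving queue <54>
8. op8 enqueue(18), leaving queue <54,18>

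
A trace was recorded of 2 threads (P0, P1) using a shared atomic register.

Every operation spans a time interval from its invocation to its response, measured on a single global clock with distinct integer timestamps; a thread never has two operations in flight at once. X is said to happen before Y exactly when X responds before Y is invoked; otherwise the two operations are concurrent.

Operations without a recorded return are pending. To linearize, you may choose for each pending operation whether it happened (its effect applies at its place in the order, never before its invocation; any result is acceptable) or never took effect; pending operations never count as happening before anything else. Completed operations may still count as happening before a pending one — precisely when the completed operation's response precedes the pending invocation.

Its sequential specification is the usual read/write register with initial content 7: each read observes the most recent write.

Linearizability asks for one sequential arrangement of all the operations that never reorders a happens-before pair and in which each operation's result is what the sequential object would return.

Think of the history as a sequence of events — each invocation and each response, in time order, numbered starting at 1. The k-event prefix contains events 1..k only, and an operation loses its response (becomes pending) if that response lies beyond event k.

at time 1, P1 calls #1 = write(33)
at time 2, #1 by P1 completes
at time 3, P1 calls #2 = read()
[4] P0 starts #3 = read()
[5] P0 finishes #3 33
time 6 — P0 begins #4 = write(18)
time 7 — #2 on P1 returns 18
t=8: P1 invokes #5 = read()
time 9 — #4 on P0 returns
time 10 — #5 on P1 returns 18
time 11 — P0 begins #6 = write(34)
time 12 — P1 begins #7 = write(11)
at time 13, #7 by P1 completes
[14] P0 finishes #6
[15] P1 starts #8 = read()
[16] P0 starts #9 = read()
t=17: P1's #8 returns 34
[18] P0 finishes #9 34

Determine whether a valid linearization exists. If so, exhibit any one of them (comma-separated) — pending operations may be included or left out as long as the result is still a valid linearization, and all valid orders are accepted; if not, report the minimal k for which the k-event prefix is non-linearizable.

step 1: #1 write(33) — value 33
step 2: #3 read() → 33 — value 33
step 3: #4 write(18) — value 18
step 4: #2 read() → 18 — value 18
step 5: #5 read() → 18 — value 18
step 6: #7 write(11) — value 11
step 7: #6 write(34) — value 34
step 8: #8 read() → 34 — value 34
step 9: #9 read() → 34 — value 34

linearizable — witness: #1, #3, #4, #2, #5, #7, #6, #8, #9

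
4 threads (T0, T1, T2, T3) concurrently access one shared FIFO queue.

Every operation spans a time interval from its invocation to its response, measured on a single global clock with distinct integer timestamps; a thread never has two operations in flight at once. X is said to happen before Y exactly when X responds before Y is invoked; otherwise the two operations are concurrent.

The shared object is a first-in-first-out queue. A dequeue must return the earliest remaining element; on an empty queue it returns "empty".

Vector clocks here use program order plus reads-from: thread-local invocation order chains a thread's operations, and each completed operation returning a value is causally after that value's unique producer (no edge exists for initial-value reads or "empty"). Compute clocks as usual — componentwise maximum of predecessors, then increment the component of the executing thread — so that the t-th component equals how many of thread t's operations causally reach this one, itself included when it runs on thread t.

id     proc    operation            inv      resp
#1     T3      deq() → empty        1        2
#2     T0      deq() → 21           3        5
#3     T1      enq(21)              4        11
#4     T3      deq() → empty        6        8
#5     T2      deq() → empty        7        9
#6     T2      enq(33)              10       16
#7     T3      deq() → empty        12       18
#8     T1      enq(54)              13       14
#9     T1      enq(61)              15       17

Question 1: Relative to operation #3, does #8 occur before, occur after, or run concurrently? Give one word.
after

#8 spans [13,14], #3 spans [4,11]
resp(#3)=11 < inv(#8)=13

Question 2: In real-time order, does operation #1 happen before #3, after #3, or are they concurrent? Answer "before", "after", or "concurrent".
before

#1 spans [1,2], #3 spans [4,11]
resp(#1)=2 < inv(#3)=4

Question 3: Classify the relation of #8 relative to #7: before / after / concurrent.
concurrent

#8 spans [13,14], #7 spans [12,18]
the intervals overlap in both directions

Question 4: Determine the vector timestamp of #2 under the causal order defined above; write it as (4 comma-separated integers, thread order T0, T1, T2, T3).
(1, 1, 0, 0)

VC(#1, invoked at 1): no causal predecessors; +1 on T3 → (0, 0, 0, 1)
VC(#5, invoked at 7): no causal predecessors; +1 on T2 → (0, 0, 1, 0)
VC(#3, invoked at 4): no causal predecessors; +1 on T1 → (0, 1, 0, 0)
invoked at 6, #4 merges VC(#1)=(0, 0, 0, 1) and bumps T3's slot → (0, 0, 0, 2)
invoked at 10, #6 merges VC(#5)=(0, 0, 1, 0) and bumps T2's slot → (0, 0, 2, 0)
invoked at 13, #8 merges VC(#3)=(0, 1, 0, 0) and bumps T1's slot → (0, 2, 0, 0)
invoked at 3, #2 merges VC(#3)=(0, 1, 0, 0) and bumps T0's slot → (1, 1, 0, 0)
invoked at 12, #7 merges VC(#4)=(0, 0, 0, 2) and bumps T3's slot → (0, 0, 0, 3)
invoked at 15, #9 merges VC(#8)=(0, 2, 0, 0) and bumps T1's slot → (0, 3, 0, 0)
target: VC(#2) = (1, 1, 0, 0)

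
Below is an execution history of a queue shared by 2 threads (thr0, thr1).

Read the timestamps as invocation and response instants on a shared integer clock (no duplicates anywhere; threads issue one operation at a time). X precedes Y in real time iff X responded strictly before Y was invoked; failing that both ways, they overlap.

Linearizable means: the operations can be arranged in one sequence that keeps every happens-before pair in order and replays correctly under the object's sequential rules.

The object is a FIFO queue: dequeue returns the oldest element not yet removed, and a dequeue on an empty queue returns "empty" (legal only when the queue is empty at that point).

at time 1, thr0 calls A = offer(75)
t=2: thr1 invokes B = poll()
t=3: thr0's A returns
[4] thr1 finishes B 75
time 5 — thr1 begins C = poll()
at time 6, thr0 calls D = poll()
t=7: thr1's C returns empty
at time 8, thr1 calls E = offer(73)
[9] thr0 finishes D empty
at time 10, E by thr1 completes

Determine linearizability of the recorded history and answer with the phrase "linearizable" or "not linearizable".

linearizable

one valid linearization: A, B, C, D, E
1. A offer(75), leaving queue <75>
2. B poll() → 75, leaving queue <>
3. C poll() → empty, leaving queue <>
4. D poll() → empty, leaving queue <>
5. E offer(73), leaving queue <73>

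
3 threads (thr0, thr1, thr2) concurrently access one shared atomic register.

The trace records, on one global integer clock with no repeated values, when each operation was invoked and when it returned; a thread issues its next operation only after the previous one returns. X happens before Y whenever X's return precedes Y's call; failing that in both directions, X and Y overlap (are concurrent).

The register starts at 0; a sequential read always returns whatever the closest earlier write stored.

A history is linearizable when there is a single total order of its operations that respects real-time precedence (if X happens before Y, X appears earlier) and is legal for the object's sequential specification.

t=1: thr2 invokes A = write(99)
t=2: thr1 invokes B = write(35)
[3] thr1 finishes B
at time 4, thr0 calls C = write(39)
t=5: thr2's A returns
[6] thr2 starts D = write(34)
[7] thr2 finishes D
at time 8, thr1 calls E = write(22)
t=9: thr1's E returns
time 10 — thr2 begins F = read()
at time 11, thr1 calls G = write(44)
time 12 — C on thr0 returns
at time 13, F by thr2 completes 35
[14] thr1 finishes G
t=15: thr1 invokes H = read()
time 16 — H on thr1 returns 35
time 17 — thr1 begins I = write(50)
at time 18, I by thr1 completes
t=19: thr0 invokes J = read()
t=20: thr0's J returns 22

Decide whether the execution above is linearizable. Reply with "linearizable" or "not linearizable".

prefix check: 1..12 passes, 1..13 fails once F's time-13 response joins
all 9 real-time-respecting orders fail — 6 completed atomic register operations, no legal replay
every completion of the 1 pending operation (G) was checked; none linearizes
take A, B, C, D, E, F (pending dropped): step 6 already fails, because F read() → 35 cannot occur there
take A, B, D, C, E, F (pending dropped): step 6 already fails, because F read() → 35 cannot occur there

not linearizable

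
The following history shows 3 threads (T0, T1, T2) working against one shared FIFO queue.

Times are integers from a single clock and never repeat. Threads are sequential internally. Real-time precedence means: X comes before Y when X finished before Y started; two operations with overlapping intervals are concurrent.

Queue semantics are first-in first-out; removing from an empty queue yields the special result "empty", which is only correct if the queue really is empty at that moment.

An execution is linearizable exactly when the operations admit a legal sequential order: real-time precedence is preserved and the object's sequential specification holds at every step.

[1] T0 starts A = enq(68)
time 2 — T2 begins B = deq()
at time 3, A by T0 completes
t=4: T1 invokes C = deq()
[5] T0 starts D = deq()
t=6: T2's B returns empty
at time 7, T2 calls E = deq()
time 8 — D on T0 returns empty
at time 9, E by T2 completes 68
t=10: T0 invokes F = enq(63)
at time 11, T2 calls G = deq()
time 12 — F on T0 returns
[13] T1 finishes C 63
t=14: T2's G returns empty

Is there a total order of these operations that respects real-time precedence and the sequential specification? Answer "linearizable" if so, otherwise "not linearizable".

witness order: B, A, E, D, F, C, G
after step 1 (B deq() → empty): queue <>
after step 2 (A enq(68)): queue <68>
after step 3 (E deq() → 68): queue <>
after step 4 (D deq() → empty): queue <>
after step 5 (F enq(63)): queue <63>
after step 6 (C deq() → 63): queue <>
after step 7 (G deq() → empty): queue <>

linearizable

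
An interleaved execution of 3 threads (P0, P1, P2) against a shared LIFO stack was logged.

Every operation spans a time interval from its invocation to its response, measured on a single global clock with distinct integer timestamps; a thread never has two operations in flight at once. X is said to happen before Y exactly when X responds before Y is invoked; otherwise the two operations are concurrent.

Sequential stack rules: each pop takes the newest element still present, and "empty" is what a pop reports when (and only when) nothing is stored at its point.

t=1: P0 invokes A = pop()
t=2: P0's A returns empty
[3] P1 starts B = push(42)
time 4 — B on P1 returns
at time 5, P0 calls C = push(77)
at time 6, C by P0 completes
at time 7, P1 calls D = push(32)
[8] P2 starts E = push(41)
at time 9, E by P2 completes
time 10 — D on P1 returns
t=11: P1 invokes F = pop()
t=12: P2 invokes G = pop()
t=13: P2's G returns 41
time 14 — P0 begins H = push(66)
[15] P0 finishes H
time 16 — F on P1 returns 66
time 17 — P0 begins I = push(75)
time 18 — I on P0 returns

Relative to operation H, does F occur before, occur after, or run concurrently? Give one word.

concurrent

F spans [11,16], H spans [14,15]
the intervals overlap in both directions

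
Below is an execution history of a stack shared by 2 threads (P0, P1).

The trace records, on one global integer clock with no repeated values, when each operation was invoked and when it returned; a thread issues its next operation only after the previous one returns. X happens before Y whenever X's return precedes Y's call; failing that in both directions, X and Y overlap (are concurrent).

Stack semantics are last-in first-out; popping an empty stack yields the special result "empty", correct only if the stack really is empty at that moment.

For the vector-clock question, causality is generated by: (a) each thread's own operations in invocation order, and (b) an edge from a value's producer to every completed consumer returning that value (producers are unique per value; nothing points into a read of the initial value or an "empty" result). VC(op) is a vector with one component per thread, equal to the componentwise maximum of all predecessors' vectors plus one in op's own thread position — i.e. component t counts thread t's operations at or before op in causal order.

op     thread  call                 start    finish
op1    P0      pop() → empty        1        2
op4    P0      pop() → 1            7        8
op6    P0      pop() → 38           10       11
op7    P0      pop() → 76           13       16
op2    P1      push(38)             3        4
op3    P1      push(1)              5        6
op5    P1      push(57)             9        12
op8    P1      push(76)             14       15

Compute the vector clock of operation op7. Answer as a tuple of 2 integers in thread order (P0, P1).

(4, 4)

VC(op2, invoked at 3): no causal predecessors; +1 on P1 → (0, 1)
VC(op1, invoked at 1): no causal predecessors; +1 on P0 → (1, 0)
from VC(op2)=(0, 1), op3 (invoked 5) maxes components and bumps P1 → (0, 2)
from VC(op3)=(0, 2), op5 (invoked 9) maxes components and bumps P1 → (0, 3)
from VC(op5)=(0, 3), op8 (invoked 14) maxes components and bumps P1 → (0, 4)
from VC(op1)=(1, 0), VC(op3)=(0, 2), op4 (invoked 7) maxes components and bumps P0 → (2, 2)
from VC(op2)=(0, 1), VC(op4)=(2, 2), op6 (invoked 10) maxes components and bumps P0 → (3, 2)
from VC(op6)=(3, 2), VC(op8)=(0, 4), op7 (invoked 13) maxes components and bumps P0 → (4, 4)
target: VC(op7) = (4, 4)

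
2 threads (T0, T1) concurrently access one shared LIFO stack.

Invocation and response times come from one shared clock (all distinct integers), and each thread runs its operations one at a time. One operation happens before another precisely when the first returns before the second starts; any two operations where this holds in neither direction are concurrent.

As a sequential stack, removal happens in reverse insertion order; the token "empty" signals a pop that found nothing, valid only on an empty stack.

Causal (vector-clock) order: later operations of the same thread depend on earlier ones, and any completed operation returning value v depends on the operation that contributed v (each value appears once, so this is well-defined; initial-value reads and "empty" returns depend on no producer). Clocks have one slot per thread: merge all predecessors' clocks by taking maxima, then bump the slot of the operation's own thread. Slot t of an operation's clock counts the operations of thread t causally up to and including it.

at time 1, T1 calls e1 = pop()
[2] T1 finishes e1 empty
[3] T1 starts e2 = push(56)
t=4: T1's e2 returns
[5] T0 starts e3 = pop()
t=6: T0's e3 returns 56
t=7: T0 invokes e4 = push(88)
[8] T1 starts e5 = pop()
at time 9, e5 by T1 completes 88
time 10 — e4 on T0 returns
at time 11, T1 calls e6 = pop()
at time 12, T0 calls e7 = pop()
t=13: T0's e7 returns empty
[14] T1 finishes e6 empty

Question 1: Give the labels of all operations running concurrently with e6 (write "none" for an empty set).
concurrent with e6 ([11,14]): every op whose interval crosses 11..14
e1 [1,2]: before
e2 [3,4]: before
e3 [5,6]: before
e4 [7,10]: before
e5 [8,9]: before
e7 [12,13]: concurrent

e7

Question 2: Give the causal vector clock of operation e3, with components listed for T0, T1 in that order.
invoked at 1, e1 has no predecessors; its own T1 bump gives (0, 1)
e2, invoked 3, takes VC(e1)=(0, 1) under max, adds 1 for T1 → (0, 2)
e3, invoked 5, takes VC(e2)=(0, 2) under max, adds 1 for T0 → (1, 2)
e4, invoked 7, takes VC(e3)=(1, 2) under max, adds 1 for T0 → (2, 2)
e5, invoked 8, takes VC(e2)=(0, 2), VC(e4)=(2, 2) under max, adds 1 for T1 → (2, 3)
e7, invoked 12, takes VC(e4)=(2, 2) under max, adds 1 for T0 → (3, 2)
e6, invoked 11, takes VC(e5)=(2, 3) under max, adds 1 for T1 → (2, 4)
target: VC(e3) = (1, 2)

(1, 2)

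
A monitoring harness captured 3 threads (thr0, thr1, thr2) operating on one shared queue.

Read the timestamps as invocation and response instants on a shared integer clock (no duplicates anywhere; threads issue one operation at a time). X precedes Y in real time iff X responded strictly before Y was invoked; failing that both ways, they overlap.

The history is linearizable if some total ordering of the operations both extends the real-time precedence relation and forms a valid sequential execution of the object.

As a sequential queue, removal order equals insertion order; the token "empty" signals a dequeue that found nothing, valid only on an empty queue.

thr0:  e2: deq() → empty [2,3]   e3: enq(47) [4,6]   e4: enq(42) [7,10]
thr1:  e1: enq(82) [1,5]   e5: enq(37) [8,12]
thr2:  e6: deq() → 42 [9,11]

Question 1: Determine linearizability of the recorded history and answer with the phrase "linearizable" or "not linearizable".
not linearizable

prefix check: 1..10 passes, 1..11 fails once e6's time-11 response joins
the 5 completed operations admit 6 real-time orders; each fails the queue replay
completion choices over the 1 pending operation (e5) were checked; none helps
take e1, e2, e3, e4, e6 (pending dropped): step 2 already fails, because e2 deq() → empty cannot occur there
take e1, e2, e3, e6, e4 (pending dropped): step 2 already fails, because e2 deq() → empty cannot occur there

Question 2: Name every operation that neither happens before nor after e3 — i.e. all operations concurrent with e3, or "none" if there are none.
Answer: e1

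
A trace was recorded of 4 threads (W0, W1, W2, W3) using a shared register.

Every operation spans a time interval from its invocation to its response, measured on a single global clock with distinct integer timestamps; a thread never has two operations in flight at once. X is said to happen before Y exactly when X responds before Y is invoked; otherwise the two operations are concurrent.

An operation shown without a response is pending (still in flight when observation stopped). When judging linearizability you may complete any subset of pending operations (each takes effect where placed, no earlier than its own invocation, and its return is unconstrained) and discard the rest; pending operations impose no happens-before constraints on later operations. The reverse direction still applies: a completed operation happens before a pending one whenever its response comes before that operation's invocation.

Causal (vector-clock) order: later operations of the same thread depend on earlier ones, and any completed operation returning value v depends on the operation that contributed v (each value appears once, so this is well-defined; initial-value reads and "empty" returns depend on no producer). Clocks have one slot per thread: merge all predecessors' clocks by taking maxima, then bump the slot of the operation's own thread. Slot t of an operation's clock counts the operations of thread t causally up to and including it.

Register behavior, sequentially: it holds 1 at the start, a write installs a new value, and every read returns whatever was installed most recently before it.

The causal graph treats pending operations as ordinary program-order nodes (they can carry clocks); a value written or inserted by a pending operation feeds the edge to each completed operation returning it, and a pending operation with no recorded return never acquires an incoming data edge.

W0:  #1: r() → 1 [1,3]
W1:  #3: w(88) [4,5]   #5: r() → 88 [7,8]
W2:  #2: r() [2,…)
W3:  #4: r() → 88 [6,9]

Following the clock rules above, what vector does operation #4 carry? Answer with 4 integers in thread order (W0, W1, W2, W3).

(0, 1, 0, 1)

invoked at 2, #2 has no predecessors; its own W2 bump gives (0, 0, 1, 0)
invoked at 4, #3 has no predecessors; its own W1 bump gives (0, 1, 0, 0)
invoked at 1, #1 has no predecessors; its own W0 bump gives (1, 0, 0, 0)
#4 (invocation 6): componentwise max over VC(#3)=(0, 1, 0, 0), +1 at W3, giving (0, 1, 0, 1)
#5 (invocation 7): componentwise max over VC(#3)=(0, 1, 0, 0), +1 at W1, giving (0, 2, 0, 0)
target: VC(#4) = (0, 1, 0, 1)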